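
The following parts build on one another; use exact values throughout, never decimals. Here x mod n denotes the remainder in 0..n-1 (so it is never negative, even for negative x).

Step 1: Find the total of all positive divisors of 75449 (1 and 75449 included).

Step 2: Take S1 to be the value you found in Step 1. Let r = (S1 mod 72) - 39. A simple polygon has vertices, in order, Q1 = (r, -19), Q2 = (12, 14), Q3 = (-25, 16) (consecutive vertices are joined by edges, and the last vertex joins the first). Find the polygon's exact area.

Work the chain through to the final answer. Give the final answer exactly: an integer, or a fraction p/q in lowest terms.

1227/2

Step 1: 75449 = 11 * 19^3; sigma = (1 + 11) * (1 + 19 + 361 + 6859) = 12 * 7240 = 86880; answer 86880
Step 2: S1 = 86880; r = 9; cross terms: (9*14 - 12*-19)=354, (12*16 - -25*14)=542, (-25*-19 - 9*16)=331; twice the area = |1227| = 1227; area = 1227/2; answer 1227/2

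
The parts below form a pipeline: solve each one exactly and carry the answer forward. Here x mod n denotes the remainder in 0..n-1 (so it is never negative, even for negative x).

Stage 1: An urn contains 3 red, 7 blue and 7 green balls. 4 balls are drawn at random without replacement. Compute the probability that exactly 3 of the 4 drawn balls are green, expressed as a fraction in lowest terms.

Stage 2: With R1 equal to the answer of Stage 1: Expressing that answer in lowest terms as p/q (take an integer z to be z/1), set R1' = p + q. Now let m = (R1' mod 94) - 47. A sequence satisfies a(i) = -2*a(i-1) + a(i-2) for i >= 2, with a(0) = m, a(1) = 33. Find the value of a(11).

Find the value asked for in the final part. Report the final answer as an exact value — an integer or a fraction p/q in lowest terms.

208477

Stage 1: total draws C(17,4) = 2380; favorable C(7,3)*C(10,1) = 350; P = 5/34; answer 5/34
Stage 2: R1 = 5/34; threaded value p + q = 39; m = -8; a(2) = -2*(33) + 1*(-8) = -74; iterating: a(2)=-74, a(3)=181, a(4)=-436, a(5)=1053, a(6)=-2542, a(7)=6137, a(8)=-14816, a(9)=35769, a(10)=-86354, a(11)=208477; answer 208477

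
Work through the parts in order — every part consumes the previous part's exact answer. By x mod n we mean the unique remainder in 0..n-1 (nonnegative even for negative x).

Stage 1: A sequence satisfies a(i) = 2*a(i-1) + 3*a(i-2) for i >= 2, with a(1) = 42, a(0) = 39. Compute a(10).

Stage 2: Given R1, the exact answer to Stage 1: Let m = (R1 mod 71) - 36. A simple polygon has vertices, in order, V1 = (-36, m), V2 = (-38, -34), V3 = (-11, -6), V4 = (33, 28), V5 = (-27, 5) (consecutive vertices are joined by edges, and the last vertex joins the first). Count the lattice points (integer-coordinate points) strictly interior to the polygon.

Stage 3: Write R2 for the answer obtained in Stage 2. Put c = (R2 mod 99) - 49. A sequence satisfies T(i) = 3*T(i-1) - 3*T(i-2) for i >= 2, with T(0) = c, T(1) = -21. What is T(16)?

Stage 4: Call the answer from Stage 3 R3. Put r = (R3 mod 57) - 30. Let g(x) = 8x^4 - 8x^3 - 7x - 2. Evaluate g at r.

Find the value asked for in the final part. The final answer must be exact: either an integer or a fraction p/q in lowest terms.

Stage 1: a(2) = 2*(42) + 3*(39) = 201; iterating: a(2)=201, a(3)=528, a(4)=1659, a(5)=4902, a(6)=14781, a(7)=44268, a(8)=132879, a(9)=398562, a(10)=1195761; answer 1195761
Stage 2: R1 = 1195761; m = 14; cross terms: (-36*-34 - -38*14)=1756, (-38*-6 - -11*-34)=-146, (-11*28 - 33*-6)=-110, (33*5 - -27*28)=921, (-27*14 - -36*5)=-198; twice the area = |2223| = 2223; area = 2223/2; boundary points = 2 + 1 + 2 + 1 + 9 = 15; strictly interior points = area - boundary/2 + 1 = 1105; answer 1105
Stage 3: R2 = 1105; c = -33; T(2) = 3*(-21) - 3*(-33) = 36; iterating: T(2)=36, T(3)=171, T(4)=405, T(5)=702, T(6)=891, T(7)=567, T(8)=-972, T(9)=-4617, T(10)=-10935, T(11)=-18954, T(12)=-24057, T(13)=-15309, T(14)=26244, T(15)=124659, T(16)=295245; answer 295245
Stage 4: R3 = 295245; r = 12; 8*(12)^4 - 8*(12)^3 - 7*(12)^1 - 2 = (165888) + (-13824) + (-84) + (-2) = 151978; answer 151978

151978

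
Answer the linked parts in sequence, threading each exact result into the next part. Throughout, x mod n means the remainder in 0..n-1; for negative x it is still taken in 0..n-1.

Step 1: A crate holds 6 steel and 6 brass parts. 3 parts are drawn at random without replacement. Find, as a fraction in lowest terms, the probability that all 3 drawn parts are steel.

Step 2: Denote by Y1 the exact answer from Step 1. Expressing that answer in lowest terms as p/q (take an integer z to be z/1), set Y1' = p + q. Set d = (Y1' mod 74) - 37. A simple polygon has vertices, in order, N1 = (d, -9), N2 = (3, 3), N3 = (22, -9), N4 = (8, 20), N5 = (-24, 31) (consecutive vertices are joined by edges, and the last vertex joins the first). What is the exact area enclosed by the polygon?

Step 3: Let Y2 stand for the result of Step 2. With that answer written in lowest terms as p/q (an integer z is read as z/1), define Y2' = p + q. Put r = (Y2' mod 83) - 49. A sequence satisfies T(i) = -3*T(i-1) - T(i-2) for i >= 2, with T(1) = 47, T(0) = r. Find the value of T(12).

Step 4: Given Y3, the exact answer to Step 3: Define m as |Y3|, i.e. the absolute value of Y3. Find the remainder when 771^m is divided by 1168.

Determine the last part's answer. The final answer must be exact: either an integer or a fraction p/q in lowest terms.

Step 1: total draws C(12,3) = 220; favorable C(6,3) = 20; P = 1/11; answer 1/11
Step 2: Y1 = 1/11; threaded value p + q = 12; d = -25; cross terms: (-25*3 - 3*-9)=-48, (3*-9 - 22*3)=-93, (22*20 - 8*-9)=512, (8*31 - -24*20)=728, (-24*-9 - -25*31)=991; twice the area = |2090| = 2090; area = 1045; answer 1045
Step 3: Y2 = 1045; threaded value p + q = 1046; r = 1; T(2) = -3*(47) - 1*(1) = -142; iterating: T(2)=-142, T(3)=379, T(4)=-995, T(5)=2606, T(6)=-6823, T(7)=17863, T(8)=-46766, T(9)=122435, T(10)=-320539, T(11)=839182, T(12)=-2197007; answer -2197007
Step 4: Y3 = -2197007; m = 2197007; squarings mod 1168: 771^1=771, 771^2=1097, 771^4=369, 771^8=673, 771^16=913, 771^32=785, 771^64=689, 771^128=513, 771^256=369, 771^512=673, 771^1024=913, 771^2048=785, 771^4096=689, 771^8192=513, 771^16384=369, 771^32768=673, 771^65536=913, 771^131072=785, 771^262144=689, 771^524288=513, 771^1048576=369, 771^2097152=673; 771^2197007 = 771^1 * 771^2 * 771^4 * 771^8 * 771^512 * 771^1024 * 771^32768 * 771^65536 * 771^2097152 = 203 (mod 1168); answer 203

203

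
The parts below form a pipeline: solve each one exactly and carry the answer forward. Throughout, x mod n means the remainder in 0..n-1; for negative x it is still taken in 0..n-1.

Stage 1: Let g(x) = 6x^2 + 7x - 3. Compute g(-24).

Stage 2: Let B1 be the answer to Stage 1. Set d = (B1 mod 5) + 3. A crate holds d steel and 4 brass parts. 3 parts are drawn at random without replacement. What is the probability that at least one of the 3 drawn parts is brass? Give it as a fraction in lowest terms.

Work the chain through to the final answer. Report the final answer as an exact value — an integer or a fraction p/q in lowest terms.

Stage 1: 6*(-24)^2 + 7*(-24)^1 - 3 = (3456) + (-168) + (-3) = 3285; answer 3285
Stage 2: B1 = 3285; d = 3; total draws C(7,3) = 35; complement C(3,3) = 1; favorable 35 - 1 = 34; P = 34/35; answer 34/35

34/35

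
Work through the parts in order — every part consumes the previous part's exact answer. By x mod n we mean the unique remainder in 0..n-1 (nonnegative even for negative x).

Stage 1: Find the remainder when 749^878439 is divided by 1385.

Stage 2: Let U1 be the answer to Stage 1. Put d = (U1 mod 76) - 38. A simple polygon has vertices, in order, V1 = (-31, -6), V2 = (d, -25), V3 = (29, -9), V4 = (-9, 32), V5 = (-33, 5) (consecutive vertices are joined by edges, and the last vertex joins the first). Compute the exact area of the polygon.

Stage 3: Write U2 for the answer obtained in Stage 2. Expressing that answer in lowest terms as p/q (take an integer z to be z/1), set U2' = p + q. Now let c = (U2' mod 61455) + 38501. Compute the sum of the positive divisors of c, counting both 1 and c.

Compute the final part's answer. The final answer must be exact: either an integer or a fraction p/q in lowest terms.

63324

Stage 1: squarings mod 1385: 749^1=749, 749^2=76, 749^4=236, 749^8=296, 749^16=361, 749^32=131, 749^64=541, 749^128=446, 749^256=861, 749^512=346, 749^1024=606, 749^2048=211, 749^4096=201, 749^8192=236, 749^16384=296, 749^32768=361, 749^65536=131, 749^131072=541, 749^262144=446, 749^524288=861; 749^878439 = 749^1 * 749^2 * 749^4 * 749^32 * 749^64 * 749^256 * 749^512 * 749^1024 * 749^8192 * 749^16384 * 749^65536 * 749^262144 * 749^524288 = 494 (mod 1385); answer 494
Stage 2: U1 = 494; d = 0; cross terms: (-31*-25 - 0*-6)=775, (0*-9 - 29*-25)=725, (29*32 - -9*-9)=847, (-9*5 - -33*32)=1011, (-33*-6 - -31*5)=353; twice the area = |3711| = 3711; area = 3711/2; answer 3711/2
Stage 3: U2 = 3711/2; threaded value p + q = 3713; c = 42214; 42214 = 2 * 21107; sigma = (1 + 2) * (1 + 21107) = 3 * 21108 = 63324; answer 63324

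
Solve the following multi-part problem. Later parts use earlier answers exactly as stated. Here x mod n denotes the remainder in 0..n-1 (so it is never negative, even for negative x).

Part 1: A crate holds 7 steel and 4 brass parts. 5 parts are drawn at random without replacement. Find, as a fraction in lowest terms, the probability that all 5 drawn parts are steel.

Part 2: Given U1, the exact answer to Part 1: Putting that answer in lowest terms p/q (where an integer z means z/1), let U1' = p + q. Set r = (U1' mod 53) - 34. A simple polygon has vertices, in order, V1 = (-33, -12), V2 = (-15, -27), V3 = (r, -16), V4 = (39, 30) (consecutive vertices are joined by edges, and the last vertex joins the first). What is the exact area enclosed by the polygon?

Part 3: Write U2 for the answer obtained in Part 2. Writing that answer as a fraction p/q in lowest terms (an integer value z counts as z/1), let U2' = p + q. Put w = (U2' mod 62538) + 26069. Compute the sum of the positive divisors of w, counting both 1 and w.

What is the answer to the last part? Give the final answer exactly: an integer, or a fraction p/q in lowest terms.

Part 1: total draws C(11,5) = 462; favorable C(7,5) = 21; P = 1/22; answer 1/22
Part 2: U1 = 1/22; threaded value p + q = 23; r = -11; cross terms: (-33*-27 - -15*-12)=711, (-15*-16 - -11*-27)=-57, (-11*30 - 39*-16)=294, (39*-12 - -33*30)=522; twice the area = |1470| = 1470; area = 735; answer 735
Part 3: U2 = 735; threaded value p + q = 736; w = 26805; 26805 = 3 * 5 * 1787; sigma = (1 + 3) * (1 + 5) * (1 + 1787) = 4 * 6 * 1788 = 42912; answer 42912

42912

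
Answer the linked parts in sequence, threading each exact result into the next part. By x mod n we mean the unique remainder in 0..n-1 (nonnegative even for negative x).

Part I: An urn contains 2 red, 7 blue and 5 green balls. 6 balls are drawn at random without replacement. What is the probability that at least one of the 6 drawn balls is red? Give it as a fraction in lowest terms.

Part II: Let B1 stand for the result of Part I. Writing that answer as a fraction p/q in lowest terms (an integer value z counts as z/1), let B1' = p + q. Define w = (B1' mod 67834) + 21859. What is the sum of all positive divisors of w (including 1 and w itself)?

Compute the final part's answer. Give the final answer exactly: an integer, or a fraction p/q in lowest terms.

Part I: total draws C(14,6) = 3003; complement C(12,6) = 924; favorable 3003 - 924 = 2079; P = 9/13; answer 9/13
Part II: B1 = 9/13; threaded value p + q = 22; w = 21881; 21881 is prime, so its only divisors are 1 and 21881; sigma = 1 + 21881 = 21882; answer 21882

21882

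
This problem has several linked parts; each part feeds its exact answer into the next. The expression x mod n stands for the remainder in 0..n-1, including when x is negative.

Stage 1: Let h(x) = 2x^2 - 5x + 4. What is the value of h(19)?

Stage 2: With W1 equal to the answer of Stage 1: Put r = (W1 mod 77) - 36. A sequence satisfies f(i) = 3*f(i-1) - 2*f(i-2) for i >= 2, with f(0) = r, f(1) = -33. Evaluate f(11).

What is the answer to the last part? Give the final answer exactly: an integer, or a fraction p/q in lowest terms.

-24585

Stage 1: 2*(19)^2 - 5*(19)^1 + 4 = (722) + (-95) + (4) = 631; answer 631
Stage 2: W1 = 631; r = -21; f(2) = 3*(-33) - 2*(-21) = -57; iterating: f(2)=-57, f(3)=-105, f(4)=-201, f(5)=-393, f(6)=-777, f(7)=-1545, f(8)=-3081, f(9)=-6153, f(10)=-12297, f(11)=-24585; answer -24585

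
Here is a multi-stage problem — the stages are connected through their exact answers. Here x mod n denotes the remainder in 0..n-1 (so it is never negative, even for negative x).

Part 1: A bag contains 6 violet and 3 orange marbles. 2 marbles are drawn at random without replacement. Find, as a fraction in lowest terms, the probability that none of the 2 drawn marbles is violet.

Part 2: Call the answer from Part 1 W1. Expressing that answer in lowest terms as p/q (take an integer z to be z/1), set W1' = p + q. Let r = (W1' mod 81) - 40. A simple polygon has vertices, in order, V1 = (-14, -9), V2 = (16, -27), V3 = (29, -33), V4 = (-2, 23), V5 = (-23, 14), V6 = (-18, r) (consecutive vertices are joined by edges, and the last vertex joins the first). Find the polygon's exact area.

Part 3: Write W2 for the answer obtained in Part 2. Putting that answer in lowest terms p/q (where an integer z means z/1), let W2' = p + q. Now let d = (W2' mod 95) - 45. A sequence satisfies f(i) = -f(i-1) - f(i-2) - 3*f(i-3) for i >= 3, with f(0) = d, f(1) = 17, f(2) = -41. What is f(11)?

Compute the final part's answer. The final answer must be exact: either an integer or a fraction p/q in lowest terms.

Part 1: total draws C(9,2) = 36; favorable C(3,2) = 3; P = 1/12; answer 1/12
Part 2: W1 = 1/12; threaded value p + q = 13; r = -27; cross terms: (-14*-27 - 16*-9)=522, (16*-33 - 29*-27)=255, (29*23 - -2*-33)=601, (-2*14 - -23*23)=501, (-23*-27 - -18*14)=873, (-18*-9 - -14*-27)=-216; twice the area = |2536| = 2536; area = 1268; answer 1268
Part 3: W2 = 1268; threaded value p + q = 1269; d = -11; f(3) = -1*(-41) - 1*(17) - 3*(-11) = 57; iterating: f(3)=57, f(4)=-67, f(5)=133, f(6)=-237, f(7)=305, f(8)=-467, f(9)=873, f(10)=-1321, f(11)=1849; answer 1849

1849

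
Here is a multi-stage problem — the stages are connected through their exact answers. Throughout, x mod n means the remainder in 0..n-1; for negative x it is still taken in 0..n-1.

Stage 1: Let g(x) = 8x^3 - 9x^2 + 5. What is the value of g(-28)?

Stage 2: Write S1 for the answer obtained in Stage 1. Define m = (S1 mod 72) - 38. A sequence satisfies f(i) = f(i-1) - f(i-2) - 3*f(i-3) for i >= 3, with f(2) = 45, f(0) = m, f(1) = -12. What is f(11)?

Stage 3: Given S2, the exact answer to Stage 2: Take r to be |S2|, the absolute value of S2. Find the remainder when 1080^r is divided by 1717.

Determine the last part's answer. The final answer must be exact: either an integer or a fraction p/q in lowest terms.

Stage 1: 8*(-28)^3 - 9*(-28)^2 + 5 = (-175616) + (-7056) + (5) = -182667; answer -182667
Stage 2: S1 = -182667; m = 31; f(3) = 1*(45) - 1*(-12) - 3*(31) = -36; iterating: f(3)=-36, f(4)=-45, f(5)=-144, f(6)=9, f(7)=288, f(8)=711, f(9)=396, f(10)=-1179, f(11)=-3708; answer -3708
Stage 3: S2 = -3708; r = 3708; squarings mod 1717: 1080^1=1080, 1080^2=557, 1080^4=1189, 1080^8=630, 1080^16=273, 1080^32=698, 1080^64=1293, 1080^128=1208, 1080^256=1531, 1080^512=256, 1080^1024=290, 1080^2048=1684; 1080^3708 = 1080^4 * 1080^8 * 1080^16 * 1080^32 * 1080^64 * 1080^512 * 1080^1024 * 1080^2048 = 832 (mod 1717); answer 832

832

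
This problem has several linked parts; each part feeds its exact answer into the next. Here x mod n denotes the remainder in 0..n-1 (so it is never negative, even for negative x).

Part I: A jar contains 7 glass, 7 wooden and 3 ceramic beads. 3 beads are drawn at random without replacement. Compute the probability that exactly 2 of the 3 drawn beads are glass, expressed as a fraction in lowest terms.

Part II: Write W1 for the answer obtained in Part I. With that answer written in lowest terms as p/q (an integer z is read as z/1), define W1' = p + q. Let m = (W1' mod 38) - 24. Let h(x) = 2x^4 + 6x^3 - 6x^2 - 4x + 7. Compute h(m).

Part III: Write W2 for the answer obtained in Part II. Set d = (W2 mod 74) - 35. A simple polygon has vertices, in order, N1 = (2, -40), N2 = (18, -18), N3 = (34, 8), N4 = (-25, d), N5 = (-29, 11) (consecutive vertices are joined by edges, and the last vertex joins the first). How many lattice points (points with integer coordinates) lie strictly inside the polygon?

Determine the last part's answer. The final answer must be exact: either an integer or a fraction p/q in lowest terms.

1690

Part I: total draws C(17,3) = 680; favorable C(7,2)*C(10,1) = 210; P = 21/68; answer 21/68
Part II: W1 = 21/68; threaded value p + q = 89; m = -11; 2*(-11)^4 + 6*(-11)^3 - 6*(-11)^2 - 4*(-11)^1 + 7 = (29282) + (-7986) + (-726) + (44) + (7) = 20621; answer 20621
Part III: W2 = 20621; d = 14; cross terms: (2*-18 - 18*-40)=684, (18*8 - 34*-18)=756, (34*14 - -25*8)=676, (-25*11 - -29*14)=131, (-29*-40 - 2*11)=1138; twice the area = |3385| = 3385; area = 3385/2; boundary points = 2 + 2 + 1 + 1 + 1 = 7; strictly interior points = area - boundary/2 + 1 = 1690; answer 1690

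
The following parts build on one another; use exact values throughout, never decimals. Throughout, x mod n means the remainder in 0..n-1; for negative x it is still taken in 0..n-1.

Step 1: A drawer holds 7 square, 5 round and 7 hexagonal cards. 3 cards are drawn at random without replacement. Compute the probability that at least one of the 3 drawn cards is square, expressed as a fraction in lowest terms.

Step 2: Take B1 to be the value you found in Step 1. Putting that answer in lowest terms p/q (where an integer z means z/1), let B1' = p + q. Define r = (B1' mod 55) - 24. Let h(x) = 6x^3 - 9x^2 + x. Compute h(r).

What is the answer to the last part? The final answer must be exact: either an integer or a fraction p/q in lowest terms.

-9086

Step 1: total draws C(19,3) = 969; complement C(12,3) = 220; favorable 969 - 220 = 749; P = 749/969; answer 749/969
Step 2: B1 = 749/969; threaded value p + q = 1718; r = -11; 6*(-11)^3 - 9*(-11)^2 + 1*(-11)^1 = (-7986) + (-1089) + (-11) = -9086; answer -9086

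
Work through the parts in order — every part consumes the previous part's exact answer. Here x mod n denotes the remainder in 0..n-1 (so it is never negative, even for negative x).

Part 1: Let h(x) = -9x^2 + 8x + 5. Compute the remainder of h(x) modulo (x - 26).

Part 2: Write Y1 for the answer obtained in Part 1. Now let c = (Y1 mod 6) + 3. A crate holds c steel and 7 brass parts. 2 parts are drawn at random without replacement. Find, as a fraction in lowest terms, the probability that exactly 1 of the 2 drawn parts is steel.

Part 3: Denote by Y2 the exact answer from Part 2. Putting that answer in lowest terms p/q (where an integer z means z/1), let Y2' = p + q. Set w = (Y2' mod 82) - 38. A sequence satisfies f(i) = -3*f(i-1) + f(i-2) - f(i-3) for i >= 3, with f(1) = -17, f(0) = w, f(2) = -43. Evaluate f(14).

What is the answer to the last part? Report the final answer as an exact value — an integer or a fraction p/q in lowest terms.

-82476709

Part 1: remainder = value at the root: -9*(26)^2 + 8*(26)^1 + 5 = (-6084) + (208) + (5) = -5871; answer -5871
Part 2: Y1 = -5871; c = 6; total draws C(13,2) = 78; favorable C(6,1)*C(7,1) = 42; P = 7/13; answer 7/13
Part 3: Y2 = 7/13; threaded value p + q = 20; w = -18; f(3) = -3*(-43) + 1*(-17) - 1*(-18) = 130; iterating: f(3)=130, f(4)=-416, f(5)=1421, f(6)=-4809, f(7)=16264, f(8)=-55022, f(9)=186139, f(10)=-629703, f(11)=2130270, f(12)=-7206652, f(13)=24379929, f(14)=-82476709; answer -82476709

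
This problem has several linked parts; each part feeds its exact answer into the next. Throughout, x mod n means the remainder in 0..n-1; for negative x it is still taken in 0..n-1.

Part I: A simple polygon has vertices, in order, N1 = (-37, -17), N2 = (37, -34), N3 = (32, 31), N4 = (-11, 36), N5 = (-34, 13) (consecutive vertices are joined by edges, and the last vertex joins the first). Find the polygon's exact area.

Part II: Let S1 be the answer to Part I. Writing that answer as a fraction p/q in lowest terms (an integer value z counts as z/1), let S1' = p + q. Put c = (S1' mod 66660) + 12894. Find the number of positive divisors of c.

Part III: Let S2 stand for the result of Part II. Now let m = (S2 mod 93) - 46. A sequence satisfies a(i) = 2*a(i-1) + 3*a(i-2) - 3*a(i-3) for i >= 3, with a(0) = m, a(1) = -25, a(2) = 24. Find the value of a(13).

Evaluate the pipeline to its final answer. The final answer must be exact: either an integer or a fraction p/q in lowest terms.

Part I: cross terms: (-37*-34 - 37*-17)=1887, (37*31 - 32*-34)=2235, (32*36 - -11*31)=1493, (-11*13 - -34*36)=1081, (-34*-17 - -37*13)=1059; twice the area = |7755| = 7755; area = 7755/2; answer 7755/2
Part II: S1 = 7755/2; threaded value p + q = 7757; c = 20651; 20651 = 107 * 193; number of divisors = (1+1) * (1+1) = 4; answer 4
Part III: S2 = 4; m = -42; a(3) = 2*(24) + 3*(-25) - 3*(-42) = 99; iterating: a(3)=99, a(4)=345, a(5)=915, a(6)=2568, a(7)=6846, a(8)=18651, a(9)=50136, a(10)=135687, a(11)=365829, a(12)=988311, a(13)=2667048; answer 2667048

2667048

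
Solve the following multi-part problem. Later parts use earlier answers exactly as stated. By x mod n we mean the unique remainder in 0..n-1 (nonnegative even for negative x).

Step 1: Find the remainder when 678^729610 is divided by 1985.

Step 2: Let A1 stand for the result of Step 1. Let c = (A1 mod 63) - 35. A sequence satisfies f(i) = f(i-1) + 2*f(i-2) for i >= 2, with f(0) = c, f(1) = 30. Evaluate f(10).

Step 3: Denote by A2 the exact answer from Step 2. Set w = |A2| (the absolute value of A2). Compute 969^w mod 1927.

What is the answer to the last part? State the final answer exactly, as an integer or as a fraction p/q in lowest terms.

1050

Step 1: squarings mod 1985: 678^1=678, 678^2=1149, 678^4=176, 678^8=1201, 678^16=1291, 678^32=1266, 678^64=861, 678^128=916, 678^256=1386, 678^512=1501, 678^1024=26, 678^2048=676, 678^4096=426, 678^8192=841, 678^16384=621, 678^32768=551, 678^65536=1881, 678^131072=891, 678^262144=1866, 678^524288=266; 678^729610 = 678^2 * 678^8 * 678^512 * 678^8192 * 678^65536 * 678^131072 * 678^524288 = 394 (mod 1985); answer 394
Step 2: A1 = 394; c = -19; f(2) = 1*(30) + 2*(-19) = -8; iterating: f(2)=-8, f(3)=52, f(4)=36, f(5)=140, f(6)=212, f(7)=492, f(8)=916, f(9)=1900, f(10)=3732; answer 3732
Step 3: A2 = 3732; w = 3732; squarings mod 1927: 969^1=969, 969^2=512, 969^4=72, 969^8=1330, 969^16=1841, 969^32=1615, 969^64=994, 969^128=1412, 969^256=1226, 969^512=16, 969^1024=256, 969^2048=18; 969^3732 = 969^4 * 969^16 * 969^128 * 969^512 * 969^1024 * 969^2048 = 1050 (mod 1927); answer 1050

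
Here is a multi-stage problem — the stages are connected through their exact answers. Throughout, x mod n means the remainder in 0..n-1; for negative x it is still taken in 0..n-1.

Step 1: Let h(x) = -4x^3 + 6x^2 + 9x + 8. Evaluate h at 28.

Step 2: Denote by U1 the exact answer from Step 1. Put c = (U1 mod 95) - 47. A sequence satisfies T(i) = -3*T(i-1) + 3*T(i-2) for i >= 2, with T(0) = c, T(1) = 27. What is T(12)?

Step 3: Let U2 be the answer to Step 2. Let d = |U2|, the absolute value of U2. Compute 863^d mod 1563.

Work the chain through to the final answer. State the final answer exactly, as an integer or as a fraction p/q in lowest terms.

601

Step 1: -4*(28)^3 + 6*(28)^2 + 9*(28)^1 + 8 = (-87808) + (4704) + (252) + (8) = -82844; answer -82844
Step 2: U1 = -82844; c = 44; T(2) = -3*(27) + 3*(44) = 51; iterating: T(2)=51, T(3)=-72, T(4)=369, T(5)=-1323, T(6)=5076, T(7)=-19197, T(8)=72819, T(9)=-276048, T(10)=1046601, T(11)=-3967947, T(12)=15043644; answer 15043644
Step 3: U2 = 15043644; d = 15043644; squarings mod 1563: 863^1=863, 863^2=781, 863^4=391, 863^8=1270, 863^16=1447, 863^32=952, 863^64=1327, 863^128=991, 863^256=517, 863^512=16, 863^1024=256, 863^2048=1453, 863^4096=1159, 863^8192=664, 863^16384=130, 863^32768=1270, 863^65536=1447, 863^131072=952, 863^262144=1327, 863^524288=991, 863^1048576=517, 863^2097152=16, 863^4194304=256, 863^8388608=1453; 863^15043644 = 863^4 * 863^8 * 863^16 * 863^32 * 863^1024 * 863^2048 * 863^32768 * 863^65536 * 863^262144 * 863^2097152 * 863^4194304 * 863^8388608 = 601 (mod 1563); answer 601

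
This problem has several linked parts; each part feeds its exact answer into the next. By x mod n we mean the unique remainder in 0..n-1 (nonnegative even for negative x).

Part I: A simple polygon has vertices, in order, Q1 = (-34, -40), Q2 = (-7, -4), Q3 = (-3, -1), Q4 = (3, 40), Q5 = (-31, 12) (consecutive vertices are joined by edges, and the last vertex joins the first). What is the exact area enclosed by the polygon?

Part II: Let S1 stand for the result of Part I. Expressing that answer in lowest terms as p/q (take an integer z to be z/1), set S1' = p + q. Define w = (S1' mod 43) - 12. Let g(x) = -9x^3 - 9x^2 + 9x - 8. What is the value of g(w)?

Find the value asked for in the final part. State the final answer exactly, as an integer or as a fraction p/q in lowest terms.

Part I: cross terms: (-34*-4 - -7*-40)=-144, (-7*-1 - -3*-4)=-5, (-3*40 - 3*-1)=-117, (3*12 - -31*40)=1276, (-31*-40 - -34*12)=1648; twice the area = |2658| = 2658; area = 1329; answer 1329
Part II: S1 = 1329; threaded value p + q = 1330; w = 28; -9*(28)^3 - 9*(28)^2 + 9*(28)^1 - 8 = (-197568) + (-7056) + (252) + (-8) = -204380; answer -204380

-204380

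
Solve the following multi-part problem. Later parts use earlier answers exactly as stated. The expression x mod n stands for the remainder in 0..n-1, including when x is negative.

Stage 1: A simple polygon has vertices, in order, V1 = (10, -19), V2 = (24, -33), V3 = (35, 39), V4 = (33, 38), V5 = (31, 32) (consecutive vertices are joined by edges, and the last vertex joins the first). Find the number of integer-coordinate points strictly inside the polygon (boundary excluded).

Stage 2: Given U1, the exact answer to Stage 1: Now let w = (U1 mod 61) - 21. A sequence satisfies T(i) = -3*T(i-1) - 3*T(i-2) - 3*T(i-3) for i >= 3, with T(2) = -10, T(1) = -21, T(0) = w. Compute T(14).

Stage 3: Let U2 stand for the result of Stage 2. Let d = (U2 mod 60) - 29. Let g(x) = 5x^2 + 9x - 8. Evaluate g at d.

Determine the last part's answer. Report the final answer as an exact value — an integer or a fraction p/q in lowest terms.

300

Stage 1: cross terms: (10*-33 - 24*-19)=126, (24*39 - 35*-33)=2091, (35*38 - 33*39)=43, (33*32 - 31*38)=-122, (31*-19 - 10*32)=-909; twice the area = |1229| = 1229; area = 1229/2; boundary points = 14 + 1 + 1 + 2 + 3 = 21; strictly interior points = area - boundary/2 + 1 = 605; answer 605
Stage 2: U1 = 605; w = 35; T(3) = -3*(-10) - 3*(-21) - 3*(35) = -12; iterating: T(3)=-12, T(4)=129, T(5)=-321, T(6)=612, T(7)=-1260, T(8)=2907, T(9)=-6777, T(10)=15390, T(11)=-34560, T(12)=77841, T(13)=-176013, T(14)=398196; answer 398196
Stage 3: U2 = 398196; d = 7; 5*(7)^2 + 9*(7)^1 - 8 = (245) + (63) + (-8) = 300; answer 300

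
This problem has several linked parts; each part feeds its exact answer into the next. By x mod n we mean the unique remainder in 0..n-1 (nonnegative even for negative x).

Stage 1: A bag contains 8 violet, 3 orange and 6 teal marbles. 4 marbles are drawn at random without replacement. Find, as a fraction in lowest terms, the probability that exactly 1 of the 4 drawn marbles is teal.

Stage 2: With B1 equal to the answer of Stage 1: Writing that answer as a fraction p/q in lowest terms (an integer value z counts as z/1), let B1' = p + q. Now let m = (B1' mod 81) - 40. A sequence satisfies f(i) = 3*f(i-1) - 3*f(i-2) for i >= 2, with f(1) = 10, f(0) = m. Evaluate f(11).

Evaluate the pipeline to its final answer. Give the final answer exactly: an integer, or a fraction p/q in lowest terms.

-22113

Stage 1: total draws C(17,4) = 2380; favorable C(6,1)*C(11,3) = 990; P = 99/238; answer 99/238
Stage 2: B1 = 99/238; threaded value p + q = 337; m = -27; f(2) = 3*(10) - 3*(-27) = 111; iterating: f(2)=111, f(3)=303, f(4)=576, f(5)=819, f(6)=729, f(7)=-270, f(8)=-2997, f(9)=-8181, f(10)=-15552, f(11)=-22113; answer -22113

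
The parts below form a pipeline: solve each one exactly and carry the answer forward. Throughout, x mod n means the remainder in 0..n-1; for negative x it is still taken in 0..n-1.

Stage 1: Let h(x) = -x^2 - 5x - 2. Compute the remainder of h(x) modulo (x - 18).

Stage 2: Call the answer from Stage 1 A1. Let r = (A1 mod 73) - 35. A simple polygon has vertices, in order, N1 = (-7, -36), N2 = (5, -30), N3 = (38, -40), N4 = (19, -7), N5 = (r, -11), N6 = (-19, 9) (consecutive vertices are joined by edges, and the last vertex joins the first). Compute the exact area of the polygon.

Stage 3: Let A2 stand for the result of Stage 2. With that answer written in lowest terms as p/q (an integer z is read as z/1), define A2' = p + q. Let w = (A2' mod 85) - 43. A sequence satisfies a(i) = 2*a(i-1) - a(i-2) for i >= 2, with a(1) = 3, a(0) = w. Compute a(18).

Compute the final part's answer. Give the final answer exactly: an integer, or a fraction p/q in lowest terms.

-524

Stage 1: remainder = value at the root: -1*(18)^2 - 5*(18)^1 - 2 = (-324) + (-90) + (-2) = -416; answer -416
Stage 2: A1 = -416; r = -13; cross terms: (-7*-30 - 5*-36)=390, (5*-40 - 38*-30)=940, (38*-7 - 19*-40)=494, (19*-11 - -13*-7)=-300, (-13*9 - -19*-11)=-326, (-19*-36 - -7*9)=747; twice the area = |1945| = 1945; area = 1945/2; answer 1945/2
Stage 3: A2 = 1945/2; threaded value p + q = 1947; w = 34; a(2) = 2*(3) - 1*(34) = -28; iterating: a(2)=-28, a(3)=-59, a(4)=-90, a(5)=-121, a(6)=-152, a(7)=-183, a(8)=-214, a(9)=-245, a(10)=-276, a(11)=-307, a(12)=-338, a(13)=-369, a(14)=-400, a(15)=-431, a(16)=-462, a(17)=-493, a(18)=-524; answer -524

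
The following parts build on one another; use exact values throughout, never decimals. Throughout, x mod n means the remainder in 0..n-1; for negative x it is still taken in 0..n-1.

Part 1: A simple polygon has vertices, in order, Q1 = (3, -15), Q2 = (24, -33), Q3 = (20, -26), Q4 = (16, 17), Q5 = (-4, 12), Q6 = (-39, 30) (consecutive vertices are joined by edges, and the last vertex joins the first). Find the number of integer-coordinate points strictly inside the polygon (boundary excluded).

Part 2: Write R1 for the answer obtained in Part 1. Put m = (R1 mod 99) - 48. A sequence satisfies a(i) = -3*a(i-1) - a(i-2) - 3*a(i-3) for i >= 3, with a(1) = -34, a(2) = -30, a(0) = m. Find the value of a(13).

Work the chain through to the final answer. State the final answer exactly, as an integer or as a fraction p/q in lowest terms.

-637762

Part 1: cross terms: (3*-33 - 24*-15)=261, (24*-26 - 20*-33)=36, (20*17 - 16*-26)=756, (16*12 - -4*17)=260, (-4*30 - -39*12)=348, (-39*-15 - 3*30)=495; twice the area = |2156| = 2156; area = 1078; boundary points = 3 + 1 + 1 + 5 + 1 + 3 = 14; strictly interior points = area - boundary/2 + 1 = 1072; answer 1072
Part 2: R1 = 1072; m = 34; a(3) = -3*(-30) - 1*(-34) - 3*(34) = 22; iterating: a(3)=22, a(4)=66, a(5)=-130, a(6)=258, a(7)=-842, a(8)=2658, a(9)=-7906, a(10)=23586, a(11)=-70826, a(12)=212610, a(13)=-637762; answer -637762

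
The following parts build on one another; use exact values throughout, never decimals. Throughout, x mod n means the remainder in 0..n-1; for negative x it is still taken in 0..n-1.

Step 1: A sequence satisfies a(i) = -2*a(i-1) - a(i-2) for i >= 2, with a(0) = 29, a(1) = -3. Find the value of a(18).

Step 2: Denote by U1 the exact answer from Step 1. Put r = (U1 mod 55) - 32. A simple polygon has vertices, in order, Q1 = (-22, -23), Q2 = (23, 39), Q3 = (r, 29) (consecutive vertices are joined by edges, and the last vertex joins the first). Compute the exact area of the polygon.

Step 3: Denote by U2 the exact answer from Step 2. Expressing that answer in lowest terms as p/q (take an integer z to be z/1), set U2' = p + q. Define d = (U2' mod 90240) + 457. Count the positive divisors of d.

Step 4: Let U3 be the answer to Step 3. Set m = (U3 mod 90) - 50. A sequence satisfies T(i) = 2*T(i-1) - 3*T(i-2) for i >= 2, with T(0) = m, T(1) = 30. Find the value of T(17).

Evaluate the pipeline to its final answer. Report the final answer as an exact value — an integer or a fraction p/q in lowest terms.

Step 1: a(2) = -2*(-3) - 1*(29) = -23; iterating: a(2)=-23, a(3)=49, a(4)=-75, a(5)=101, a(6)=-127, a(7)=153, a(8)=-179, a(9)=205, a(10)=-231, a(11)=257, a(12)=-283, a(13)=309, a(14)=-335, a(15)=361, a(16)=-387, a(17)=413, a(18)=-439; answer -439
Step 2: U1 = -439; r = -31; cross terms: (-22*39 - 23*-23)=-329, (23*29 - -31*39)=1876, (-31*-23 - -22*29)=1351; twice the area = |2898| = 2898; area = 1449; answer 1449
Step 3: U2 = 1449; threaded value p + q = 1450; d = 1907; 1907 is prime, so its only divisors are 1 and 1907; count = 2; answer 2
Step 4: U3 = 2; m = -48; T(2) = 2*(30) - 3*(-48) = 204; iterating: T(2)=204, T(3)=318, T(4)=24, T(5)=-906, T(6)=-1884, T(7)=-1050, T(8)=3552, T(9)=10254, T(10)=9852, T(11)=-11058, T(12)=-51672, T(13)=-70170, T(14)=14676, T(15)=239862, T(16)=435696, T(17)=151806; answer 151806

151806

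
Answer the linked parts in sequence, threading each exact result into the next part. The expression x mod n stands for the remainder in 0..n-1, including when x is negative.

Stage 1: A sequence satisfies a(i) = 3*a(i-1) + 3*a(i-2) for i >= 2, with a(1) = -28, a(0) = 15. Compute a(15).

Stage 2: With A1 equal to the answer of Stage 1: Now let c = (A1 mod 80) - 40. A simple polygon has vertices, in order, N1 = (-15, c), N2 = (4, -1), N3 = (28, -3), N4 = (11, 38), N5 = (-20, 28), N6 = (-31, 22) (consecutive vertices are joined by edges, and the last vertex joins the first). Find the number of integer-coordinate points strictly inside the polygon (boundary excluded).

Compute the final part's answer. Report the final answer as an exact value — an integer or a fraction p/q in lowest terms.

Stage 1: a(2) = 3*(-28) + 3*(15) = -39; iterating: a(2)=-39, a(3)=-201, a(4)=-720, a(5)=-2763, a(6)=-10449, a(7)=-39636, a(8)=-150255, a(9)=-569673, a(10)=-2159784, a(11)=-8188371, a(12)=-31044465, a(13)=-117698508, a(14)=-446228919, a(15)=-1691782281; answer -1691782281
Stage 2: A1 = -1691782281; c = -1; cross terms: (-15*-1 - 4*-1)=19, (4*-3 - 28*-1)=16, (28*38 - 11*-3)=1097, (11*28 - -20*38)=1068, (-20*22 - -31*28)=428, (-31*-1 - -15*22)=361; twice the area = |2989| = 2989; area = 2989/2; boundary points = 19 + 2 + 1 + 1 + 1 + 1 = 25; strictly interior points = area - boundary/2 + 1 = 1483; answer 1483

1483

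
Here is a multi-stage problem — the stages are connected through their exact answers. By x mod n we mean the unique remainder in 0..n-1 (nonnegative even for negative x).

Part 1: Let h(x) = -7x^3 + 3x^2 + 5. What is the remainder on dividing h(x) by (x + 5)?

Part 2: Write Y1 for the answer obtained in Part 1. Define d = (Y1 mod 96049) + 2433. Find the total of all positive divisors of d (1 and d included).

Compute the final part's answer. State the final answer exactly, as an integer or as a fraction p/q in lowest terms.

Part 1: remainder = value at the root: -7*(-5)^3 + 3*(-5)^2 + 5 = (875) + (75) + (5) = 955; answer 955
Part 2: Y1 = 955; d = 3388; 3388 = 2^2 * 7 * 11^2; sigma = (1 + 2 + 4) * (1 + 7) * (1 + 11 + 121) = 7 * 8 * 133 = 7448; answer 7448

7448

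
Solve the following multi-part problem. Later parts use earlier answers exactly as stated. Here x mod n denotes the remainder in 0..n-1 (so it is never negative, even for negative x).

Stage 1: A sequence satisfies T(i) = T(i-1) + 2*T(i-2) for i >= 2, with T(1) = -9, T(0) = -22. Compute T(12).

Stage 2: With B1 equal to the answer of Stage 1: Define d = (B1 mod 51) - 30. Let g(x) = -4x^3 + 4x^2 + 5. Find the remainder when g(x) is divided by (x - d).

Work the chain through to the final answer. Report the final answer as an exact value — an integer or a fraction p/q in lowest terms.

-10187

Stage 1: T(2) = 1*(-9) + 2*(-22) = -53; iterating: T(2)=-53, T(3)=-71, T(4)=-177, T(5)=-319, T(6)=-673, T(7)=-1311, T(8)=-2657, T(9)=-5279, T(10)=-10593, T(11)=-21151, T(12)=-42337; answer -42337
Stage 2: B1 = -42337; d = 14; remainder = value at the root: -4*(14)^3 + 4*(14)^2 + 5 = (-10976) + (784) + (5) = -10187; answer -10187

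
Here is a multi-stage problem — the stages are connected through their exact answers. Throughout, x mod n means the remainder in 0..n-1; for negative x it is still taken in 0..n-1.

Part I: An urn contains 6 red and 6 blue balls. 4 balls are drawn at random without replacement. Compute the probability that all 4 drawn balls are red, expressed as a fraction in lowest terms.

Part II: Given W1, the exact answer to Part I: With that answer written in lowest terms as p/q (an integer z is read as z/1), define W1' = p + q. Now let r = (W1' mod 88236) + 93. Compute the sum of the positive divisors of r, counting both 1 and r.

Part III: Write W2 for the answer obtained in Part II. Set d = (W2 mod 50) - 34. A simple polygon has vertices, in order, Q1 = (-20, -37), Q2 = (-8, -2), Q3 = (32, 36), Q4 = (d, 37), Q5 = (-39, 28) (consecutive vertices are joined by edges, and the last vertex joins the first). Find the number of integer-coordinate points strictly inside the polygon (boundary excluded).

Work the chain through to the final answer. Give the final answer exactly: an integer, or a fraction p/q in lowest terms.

Part I: total draws C(12,4) = 495; favorable C(6,4) = 15; P = 1/33; answer 1/33
Part II: W1 = 1/33; threaded value p + q = 34; r = 127; 127 is prime, so its only divisors are 1 and 127; sigma = 1 + 127 = 128; answer 128
Part III: W2 = 128; d = -6; cross terms: (-20*-2 - -8*-37)=-256, (-8*36 - 32*-2)=-224, (32*37 - -6*36)=1400, (-6*28 - -39*37)=1275, (-39*-37 - -20*28)=2003; twice the area = |4198| = 4198; area = 2099; boundary points = 1 + 2 + 1 + 3 + 1 = 8; strictly interior points = area - boundary/2 + 1 = 2096; answer 2096

2096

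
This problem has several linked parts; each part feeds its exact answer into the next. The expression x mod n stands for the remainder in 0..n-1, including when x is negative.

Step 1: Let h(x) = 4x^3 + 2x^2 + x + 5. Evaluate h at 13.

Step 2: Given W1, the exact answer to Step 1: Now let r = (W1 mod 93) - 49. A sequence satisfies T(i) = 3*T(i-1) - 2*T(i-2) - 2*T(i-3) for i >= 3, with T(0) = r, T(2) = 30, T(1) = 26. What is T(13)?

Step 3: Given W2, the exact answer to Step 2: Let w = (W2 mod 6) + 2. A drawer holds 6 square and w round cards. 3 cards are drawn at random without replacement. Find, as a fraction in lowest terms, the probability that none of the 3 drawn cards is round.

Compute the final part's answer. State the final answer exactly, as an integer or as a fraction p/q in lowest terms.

Step 1: 4*(13)^3 + 2*(13)^2 + 1*(13)^1 + 5 = (8788) + (338) + (13) + (5) = 9144; answer 9144
Step 2: W1 = 9144; r = -19; T(3) = 3*(30) - 2*(26) - 2*(-19) = 76; iterating: T(3)=76, T(4)=116, T(5)=136, T(6)=24, T(7)=-432, T(8)=-1616, T(9)=-4032, T(10)=-8000, T(11)=-12704, T(12)=-14048, T(13)=-736; answer -736
Step 3: W2 = -736; w = 4; total draws C(10,3) = 120; favorable C(6,3) = 20; P = 1/6; answer 1/6

1/6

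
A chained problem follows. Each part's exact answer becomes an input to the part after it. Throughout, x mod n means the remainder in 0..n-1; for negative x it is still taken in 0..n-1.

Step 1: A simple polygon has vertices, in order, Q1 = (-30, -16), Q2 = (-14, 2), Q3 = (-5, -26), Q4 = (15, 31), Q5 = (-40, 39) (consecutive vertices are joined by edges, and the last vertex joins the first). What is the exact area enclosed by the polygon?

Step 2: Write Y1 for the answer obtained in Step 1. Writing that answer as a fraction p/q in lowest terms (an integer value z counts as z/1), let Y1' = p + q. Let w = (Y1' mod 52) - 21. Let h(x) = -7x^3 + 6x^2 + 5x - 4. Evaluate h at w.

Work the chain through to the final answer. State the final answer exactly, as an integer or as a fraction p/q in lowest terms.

Step 1: cross terms: (-30*2 - -14*-16)=-284, (-14*-26 - -5*2)=374, (-5*31 - 15*-26)=235, (15*39 - -40*31)=1825, (-40*-16 - -30*39)=1810; twice the area = |3960| = 3960; area = 1980; answer 1980
Step 2: Y1 = 1980; threaded value p + q = 1981; w = -16; -7*(-16)^3 + 6*(-16)^2 + 5*(-16)^1 - 4 = (28672) + (1536) + (-80) + (-4) = 30124; answer 30124

30124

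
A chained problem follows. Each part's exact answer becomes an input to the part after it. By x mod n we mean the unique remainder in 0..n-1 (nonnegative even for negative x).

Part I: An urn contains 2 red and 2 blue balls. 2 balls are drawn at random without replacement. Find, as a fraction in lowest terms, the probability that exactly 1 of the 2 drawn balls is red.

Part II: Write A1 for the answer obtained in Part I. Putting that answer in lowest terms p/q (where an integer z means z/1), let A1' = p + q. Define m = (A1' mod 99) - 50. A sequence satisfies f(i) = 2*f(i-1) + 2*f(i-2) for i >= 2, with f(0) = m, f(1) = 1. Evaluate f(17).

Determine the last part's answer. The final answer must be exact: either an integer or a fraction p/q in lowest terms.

Part I: total draws C(4,2) = 6; favorable C(2,1)*C(2,1) = 4; P = 2/3; answer 2/3
Part II: A1 = 2/3; threaded value p + q = 5; m = -45; f(2) = 2*(1) + 2*(-45) = -88; iterating: f(2)=-88, f(3)=-174, f(4)=-524, f(5)=-1396, f(6)=-3840, f(7)=-10472, f(8)=-28624, f(9)=-78192, f(10)=-213632, f(11)=-583648, f(12)=-1594560, f(13)=-4356416, f(14)=-11901952, f(15)=-32516736, f(16)=-88837376, f(17)=-242708224; answer -242708224

-242708224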